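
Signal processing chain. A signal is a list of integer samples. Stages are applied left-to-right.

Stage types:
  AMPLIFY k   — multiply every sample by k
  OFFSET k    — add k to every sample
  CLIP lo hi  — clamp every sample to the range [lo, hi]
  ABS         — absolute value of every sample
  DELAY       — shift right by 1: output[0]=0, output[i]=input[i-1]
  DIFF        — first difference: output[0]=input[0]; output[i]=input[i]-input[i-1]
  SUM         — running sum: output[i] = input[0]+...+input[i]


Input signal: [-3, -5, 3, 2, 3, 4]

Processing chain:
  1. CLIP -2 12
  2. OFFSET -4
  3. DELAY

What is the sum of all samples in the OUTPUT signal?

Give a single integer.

Answer: -16

Derivation:
Input: [-3, -5, 3, 2, 3, 4]
Stage 1 (CLIP -2 12): clip(-3,-2,12)=-2, clip(-5,-2,12)=-2, clip(3,-2,12)=3, clip(2,-2,12)=2, clip(3,-2,12)=3, clip(4,-2,12)=4 -> [-2, -2, 3, 2, 3, 4]
Stage 2 (OFFSET -4): -2+-4=-6, -2+-4=-6, 3+-4=-1, 2+-4=-2, 3+-4=-1, 4+-4=0 -> [-6, -6, -1, -2, -1, 0]
Stage 3 (DELAY): [0, -6, -6, -1, -2, -1] = [0, -6, -6, -1, -2, -1] -> [0, -6, -6, -1, -2, -1]
Output sum: -16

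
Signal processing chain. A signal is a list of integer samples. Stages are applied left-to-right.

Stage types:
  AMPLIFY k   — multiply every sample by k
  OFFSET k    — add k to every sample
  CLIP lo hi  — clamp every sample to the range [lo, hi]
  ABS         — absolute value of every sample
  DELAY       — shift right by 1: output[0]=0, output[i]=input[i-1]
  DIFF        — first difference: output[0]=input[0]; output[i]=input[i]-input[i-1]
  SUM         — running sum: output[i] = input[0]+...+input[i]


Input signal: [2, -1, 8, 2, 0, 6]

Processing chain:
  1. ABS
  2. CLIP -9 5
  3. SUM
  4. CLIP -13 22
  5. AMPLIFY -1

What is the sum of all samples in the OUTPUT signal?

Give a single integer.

Answer: -48

Derivation:
Input: [2, -1, 8, 2, 0, 6]
Stage 1 (ABS): |2|=2, |-1|=1, |8|=8, |2|=2, |0|=0, |6|=6 -> [2, 1, 8, 2, 0, 6]
Stage 2 (CLIP -9 5): clip(2,-9,5)=2, clip(1,-9,5)=1, clip(8,-9,5)=5, clip(2,-9,5)=2, clip(0,-9,5)=0, clip(6,-9,5)=5 -> [2, 1, 5, 2, 0, 5]
Stage 3 (SUM): sum[0..0]=2, sum[0..1]=3, sum[0..2]=8, sum[0..3]=10, sum[0..4]=10, sum[0..5]=15 -> [2, 3, 8, 10, 10, 15]
Stage 4 (CLIP -13 22): clip(2,-13,22)=2, clip(3,-13,22)=3, clip(8,-13,22)=8, clip(10,-13,22)=10, clip(10,-13,22)=10, clip(15,-13,22)=15 -> [2, 3, 8, 10, 10, 15]
Stage 5 (AMPLIFY -1): 2*-1=-2, 3*-1=-3, 8*-1=-8, 10*-1=-10, 10*-1=-10, 15*-1=-15 -> [-2, -3, -8, -10, -10, -15]
Output sum: -48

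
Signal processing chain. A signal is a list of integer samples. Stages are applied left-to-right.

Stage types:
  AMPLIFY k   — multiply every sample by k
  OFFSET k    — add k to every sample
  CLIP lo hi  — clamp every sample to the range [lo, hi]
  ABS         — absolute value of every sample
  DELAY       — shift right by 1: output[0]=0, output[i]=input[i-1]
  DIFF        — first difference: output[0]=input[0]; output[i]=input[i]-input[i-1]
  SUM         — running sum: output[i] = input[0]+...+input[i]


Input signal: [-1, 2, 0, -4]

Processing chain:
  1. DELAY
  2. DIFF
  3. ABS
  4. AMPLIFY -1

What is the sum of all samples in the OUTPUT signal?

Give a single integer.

Input: [-1, 2, 0, -4]
Stage 1 (DELAY): [0, -1, 2, 0] = [0, -1, 2, 0] -> [0, -1, 2, 0]
Stage 2 (DIFF): s[0]=0, -1-0=-1, 2--1=3, 0-2=-2 -> [0, -1, 3, -2]
Stage 3 (ABS): |0|=0, |-1|=1, |3|=3, |-2|=2 -> [0, 1, 3, 2]
Stage 4 (AMPLIFY -1): 0*-1=0, 1*-1=-1, 3*-1=-3, 2*-1=-2 -> [0, -1, -3, -2]
Output sum: -6

Answer: -6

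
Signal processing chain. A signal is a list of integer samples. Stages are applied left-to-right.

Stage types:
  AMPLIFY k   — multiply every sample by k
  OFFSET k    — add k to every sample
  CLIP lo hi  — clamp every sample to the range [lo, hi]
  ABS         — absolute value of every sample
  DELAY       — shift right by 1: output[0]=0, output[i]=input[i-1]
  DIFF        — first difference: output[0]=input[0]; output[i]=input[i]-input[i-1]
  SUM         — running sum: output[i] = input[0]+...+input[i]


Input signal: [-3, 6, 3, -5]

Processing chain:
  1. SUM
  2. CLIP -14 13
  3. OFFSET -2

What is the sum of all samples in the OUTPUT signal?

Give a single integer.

Answer: -1

Derivation:
Input: [-3, 6, 3, -5]
Stage 1 (SUM): sum[0..0]=-3, sum[0..1]=3, sum[0..2]=6, sum[0..3]=1 -> [-3, 3, 6, 1]
Stage 2 (CLIP -14 13): clip(-3,-14,13)=-3, clip(3,-14,13)=3, clip(6,-14,13)=6, clip(1,-14,13)=1 -> [-3, 3, 6, 1]
Stage 3 (OFFSET -2): -3+-2=-5, 3+-2=1, 6+-2=4, 1+-2=-1 -> [-5, 1, 4, -1]
Output sum: -1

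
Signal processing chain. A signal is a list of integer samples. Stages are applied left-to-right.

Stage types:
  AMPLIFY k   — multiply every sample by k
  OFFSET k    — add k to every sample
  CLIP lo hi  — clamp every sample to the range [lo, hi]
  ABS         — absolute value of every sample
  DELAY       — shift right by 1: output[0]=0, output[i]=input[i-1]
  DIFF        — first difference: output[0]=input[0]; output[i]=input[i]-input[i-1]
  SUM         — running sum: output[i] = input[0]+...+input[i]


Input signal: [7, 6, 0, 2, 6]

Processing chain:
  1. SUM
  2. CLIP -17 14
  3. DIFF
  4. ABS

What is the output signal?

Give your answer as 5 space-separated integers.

Input: [7, 6, 0, 2, 6]
Stage 1 (SUM): sum[0..0]=7, sum[0..1]=13, sum[0..2]=13, sum[0..3]=15, sum[0..4]=21 -> [7, 13, 13, 15, 21]
Stage 2 (CLIP -17 14): clip(7,-17,14)=7, clip(13,-17,14)=13, clip(13,-17,14)=13, clip(15,-17,14)=14, clip(21,-17,14)=14 -> [7, 13, 13, 14, 14]
Stage 3 (DIFF): s[0]=7, 13-7=6, 13-13=0, 14-13=1, 14-14=0 -> [7, 6, 0, 1, 0]
Stage 4 (ABS): |7|=7, |6|=6, |0|=0, |1|=1, |0|=0 -> [7, 6, 0, 1, 0]

Answer: 7 6 0 1 0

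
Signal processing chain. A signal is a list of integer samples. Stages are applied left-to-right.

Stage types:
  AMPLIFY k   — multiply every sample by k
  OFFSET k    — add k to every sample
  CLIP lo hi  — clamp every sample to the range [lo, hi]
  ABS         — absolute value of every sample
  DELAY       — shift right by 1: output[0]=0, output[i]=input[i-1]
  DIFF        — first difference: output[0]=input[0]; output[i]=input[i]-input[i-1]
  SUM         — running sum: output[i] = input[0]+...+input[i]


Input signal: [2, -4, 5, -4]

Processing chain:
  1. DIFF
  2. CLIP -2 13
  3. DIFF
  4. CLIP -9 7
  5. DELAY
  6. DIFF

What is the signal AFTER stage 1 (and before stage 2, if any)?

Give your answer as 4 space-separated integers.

Answer: 2 -6 9 -9

Derivation:
Input: [2, -4, 5, -4]
Stage 1 (DIFF): s[0]=2, -4-2=-6, 5--4=9, -4-5=-9 -> [2, -6, 9, -9]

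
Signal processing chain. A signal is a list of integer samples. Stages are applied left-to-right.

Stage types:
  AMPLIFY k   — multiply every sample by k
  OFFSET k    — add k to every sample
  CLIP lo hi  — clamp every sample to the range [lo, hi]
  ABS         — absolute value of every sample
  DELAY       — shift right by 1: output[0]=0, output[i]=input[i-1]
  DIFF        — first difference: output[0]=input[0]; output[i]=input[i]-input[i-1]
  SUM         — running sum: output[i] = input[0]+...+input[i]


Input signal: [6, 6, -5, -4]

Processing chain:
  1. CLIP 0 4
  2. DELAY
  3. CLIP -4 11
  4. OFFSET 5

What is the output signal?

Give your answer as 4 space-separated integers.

Input: [6, 6, -5, -4]
Stage 1 (CLIP 0 4): clip(6,0,4)=4, clip(6,0,4)=4, clip(-5,0,4)=0, clip(-4,0,4)=0 -> [4, 4, 0, 0]
Stage 2 (DELAY): [0, 4, 4, 0] = [0, 4, 4, 0] -> [0, 4, 4, 0]
Stage 3 (CLIP -4 11): clip(0,-4,11)=0, clip(4,-4,11)=4, clip(4,-4,11)=4, clip(0,-4,11)=0 -> [0, 4, 4, 0]
Stage 4 (OFFSET 5): 0+5=5, 4+5=9, 4+5=9, 0+5=5 -> [5, 9, 9, 5]

Answer: 5 9 9 5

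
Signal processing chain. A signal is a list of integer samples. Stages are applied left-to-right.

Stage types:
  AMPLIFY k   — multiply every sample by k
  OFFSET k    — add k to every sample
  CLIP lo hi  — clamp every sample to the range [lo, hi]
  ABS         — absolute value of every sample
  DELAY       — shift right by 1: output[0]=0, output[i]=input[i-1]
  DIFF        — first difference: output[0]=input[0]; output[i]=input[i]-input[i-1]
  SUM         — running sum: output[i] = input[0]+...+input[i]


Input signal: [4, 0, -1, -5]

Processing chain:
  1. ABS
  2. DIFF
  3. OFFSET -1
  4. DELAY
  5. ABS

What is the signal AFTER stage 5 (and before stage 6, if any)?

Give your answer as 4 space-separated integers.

Answer: 0 3 5 0

Derivation:
Input: [4, 0, -1, -5]
Stage 1 (ABS): |4|=4, |0|=0, |-1|=1, |-5|=5 -> [4, 0, 1, 5]
Stage 2 (DIFF): s[0]=4, 0-4=-4, 1-0=1, 5-1=4 -> [4, -4, 1, 4]
Stage 3 (OFFSET -1): 4+-1=3, -4+-1=-5, 1+-1=0, 4+-1=3 -> [3, -5, 0, 3]
Stage 4 (DELAY): [0, 3, -5, 0] = [0, 3, -5, 0] -> [0, 3, -5, 0]
Stage 5 (ABS): |0|=0, |3|=3, |-5|=5, |0|=0 -> [0, 3, 5, 0]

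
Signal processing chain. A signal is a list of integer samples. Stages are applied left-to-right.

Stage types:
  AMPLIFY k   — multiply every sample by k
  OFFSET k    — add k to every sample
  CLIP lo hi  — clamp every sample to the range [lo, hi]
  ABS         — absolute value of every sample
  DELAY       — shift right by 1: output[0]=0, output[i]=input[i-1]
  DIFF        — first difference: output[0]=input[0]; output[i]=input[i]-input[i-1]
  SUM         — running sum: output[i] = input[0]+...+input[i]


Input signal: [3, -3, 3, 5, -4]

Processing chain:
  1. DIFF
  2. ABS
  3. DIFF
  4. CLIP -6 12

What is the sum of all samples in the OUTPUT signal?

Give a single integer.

Answer: 9

Derivation:
Input: [3, -3, 3, 5, -4]
Stage 1 (DIFF): s[0]=3, -3-3=-6, 3--3=6, 5-3=2, -4-5=-9 -> [3, -6, 6, 2, -9]
Stage 2 (ABS): |3|=3, |-6|=6, |6|=6, |2|=2, |-9|=9 -> [3, 6, 6, 2, 9]
Stage 3 (DIFF): s[0]=3, 6-3=3, 6-6=0, 2-6=-4, 9-2=7 -> [3, 3, 0, -4, 7]
Stage 4 (CLIP -6 12): clip(3,-6,12)=3, clip(3,-6,12)=3, clip(0,-6,12)=0, clip(-4,-6,12)=-4, clip(7,-6,12)=7 -> [3, 3, 0, -4, 7]
Output sum: 9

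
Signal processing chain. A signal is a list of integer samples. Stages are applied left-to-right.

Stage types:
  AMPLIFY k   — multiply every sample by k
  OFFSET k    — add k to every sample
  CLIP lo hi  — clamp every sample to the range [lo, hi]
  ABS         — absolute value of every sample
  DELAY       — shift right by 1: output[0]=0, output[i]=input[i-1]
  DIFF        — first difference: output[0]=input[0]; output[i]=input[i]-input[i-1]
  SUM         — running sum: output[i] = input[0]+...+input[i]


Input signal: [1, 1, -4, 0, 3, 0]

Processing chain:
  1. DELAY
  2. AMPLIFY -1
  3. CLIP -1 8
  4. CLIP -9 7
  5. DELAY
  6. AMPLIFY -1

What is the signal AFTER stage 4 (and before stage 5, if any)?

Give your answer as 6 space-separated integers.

Input: [1, 1, -4, 0, 3, 0]
Stage 1 (DELAY): [0, 1, 1, -4, 0, 3] = [0, 1, 1, -4, 0, 3] -> [0, 1, 1, -4, 0, 3]
Stage 2 (AMPLIFY -1): 0*-1=0, 1*-1=-1, 1*-1=-1, -4*-1=4, 0*-1=0, 3*-1=-3 -> [0, -1, -1, 4, 0, -3]
Stage 3 (CLIP -1 8): clip(0,-1,8)=0, clip(-1,-1,8)=-1, clip(-1,-1,8)=-1, clip(4,-1,8)=4, clip(0,-1,8)=0, clip(-3,-1,8)=-1 -> [0, -1, -1, 4, 0, -1]
Stage 4 (CLIP -9 7): clip(0,-9,7)=0, clip(-1,-9,7)=-1, clip(-1,-9,7)=-1, clip(4,-9,7)=4, clip(0,-9,7)=0, clip(-1,-9,7)=-1 -> [0, -1, -1, 4, 0, -1]

Answer: 0 -1 -1 4 0 -1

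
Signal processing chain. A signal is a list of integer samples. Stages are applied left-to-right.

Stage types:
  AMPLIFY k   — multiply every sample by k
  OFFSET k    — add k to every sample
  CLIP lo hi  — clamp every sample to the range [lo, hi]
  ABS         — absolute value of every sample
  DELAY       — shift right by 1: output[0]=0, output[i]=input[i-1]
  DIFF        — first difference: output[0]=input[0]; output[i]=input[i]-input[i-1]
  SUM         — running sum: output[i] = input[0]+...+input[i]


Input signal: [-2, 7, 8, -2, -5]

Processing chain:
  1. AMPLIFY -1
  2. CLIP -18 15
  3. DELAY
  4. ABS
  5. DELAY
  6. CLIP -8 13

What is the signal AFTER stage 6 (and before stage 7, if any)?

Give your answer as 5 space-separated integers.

Input: [-2, 7, 8, -2, -5]
Stage 1 (AMPLIFY -1): -2*-1=2, 7*-1=-7, 8*-1=-8, -2*-1=2, -5*-1=5 -> [2, -7, -8, 2, 5]
Stage 2 (CLIP -18 15): clip(2,-18,15)=2, clip(-7,-18,15)=-7, clip(-8,-18,15)=-8, clip(2,-18,15)=2, clip(5,-18,15)=5 -> [2, -7, -8, 2, 5]
Stage 3 (DELAY): [0, 2, -7, -8, 2] = [0, 2, -7, -8, 2] -> [0, 2, -7, -8, 2]
Stage 4 (ABS): |0|=0, |2|=2, |-7|=7, |-8|=8, |2|=2 -> [0, 2, 7, 8, 2]
Stage 5 (DELAY): [0, 0, 2, 7, 8] = [0, 0, 2, 7, 8] -> [0, 0, 2, 7, 8]
Stage 6 (CLIP -8 13): clip(0,-8,13)=0, clip(0,-8,13)=0, clip(2,-8,13)=2, clip(7,-8,13)=7, clip(8,-8,13)=8 -> [0, 0, 2, 7, 8]

Answer: 0 0 2 7 8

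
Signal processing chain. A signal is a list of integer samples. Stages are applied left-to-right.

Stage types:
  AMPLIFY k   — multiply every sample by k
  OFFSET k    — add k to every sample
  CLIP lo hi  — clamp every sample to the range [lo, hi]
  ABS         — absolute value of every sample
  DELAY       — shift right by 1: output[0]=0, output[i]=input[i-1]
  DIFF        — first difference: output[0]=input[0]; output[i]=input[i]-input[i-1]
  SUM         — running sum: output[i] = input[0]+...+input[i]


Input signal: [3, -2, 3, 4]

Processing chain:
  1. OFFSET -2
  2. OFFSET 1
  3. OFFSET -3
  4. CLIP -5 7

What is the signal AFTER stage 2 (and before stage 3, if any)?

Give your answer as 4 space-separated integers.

Input: [3, -2, 3, 4]
Stage 1 (OFFSET -2): 3+-2=1, -2+-2=-4, 3+-2=1, 4+-2=2 -> [1, -4, 1, 2]
Stage 2 (OFFSET 1): 1+1=2, -4+1=-3, 1+1=2, 2+1=3 -> [2, -3, 2, 3]

Answer: 2 -3 2 3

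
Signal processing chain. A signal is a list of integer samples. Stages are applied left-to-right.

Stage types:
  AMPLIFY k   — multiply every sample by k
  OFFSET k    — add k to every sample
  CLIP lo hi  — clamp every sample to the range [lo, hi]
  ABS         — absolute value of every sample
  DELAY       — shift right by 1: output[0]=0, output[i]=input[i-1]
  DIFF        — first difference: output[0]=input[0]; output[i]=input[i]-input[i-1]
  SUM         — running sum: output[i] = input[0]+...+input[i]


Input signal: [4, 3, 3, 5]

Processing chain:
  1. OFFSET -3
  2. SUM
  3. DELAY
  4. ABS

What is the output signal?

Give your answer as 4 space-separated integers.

Answer: 0 1 1 1

Derivation:
Input: [4, 3, 3, 5]
Stage 1 (OFFSET -3): 4+-3=1, 3+-3=0, 3+-3=0, 5+-3=2 -> [1, 0, 0, 2]
Stage 2 (SUM): sum[0..0]=1, sum[0..1]=1, sum[0..2]=1, sum[0..3]=3 -> [1, 1, 1, 3]
Stage 3 (DELAY): [0, 1, 1, 1] = [0, 1, 1, 1] -> [0, 1, 1, 1]
Stage 4 (ABS): |0|=0, |1|=1, |1|=1, |1|=1 -> [0, 1, 1, 1]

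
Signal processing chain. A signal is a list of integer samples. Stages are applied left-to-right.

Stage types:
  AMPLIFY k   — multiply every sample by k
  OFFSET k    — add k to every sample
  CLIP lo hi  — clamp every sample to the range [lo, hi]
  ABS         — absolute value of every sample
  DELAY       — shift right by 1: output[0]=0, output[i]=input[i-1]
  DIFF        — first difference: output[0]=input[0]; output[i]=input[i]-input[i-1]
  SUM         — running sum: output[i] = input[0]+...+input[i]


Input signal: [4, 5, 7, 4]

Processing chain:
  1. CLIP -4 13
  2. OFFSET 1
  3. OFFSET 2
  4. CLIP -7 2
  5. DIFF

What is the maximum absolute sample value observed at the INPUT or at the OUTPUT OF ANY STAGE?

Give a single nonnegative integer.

Answer: 10

Derivation:
Input: [4, 5, 7, 4] (max |s|=7)
Stage 1 (CLIP -4 13): clip(4,-4,13)=4, clip(5,-4,13)=5, clip(7,-4,13)=7, clip(4,-4,13)=4 -> [4, 5, 7, 4] (max |s|=7)
Stage 2 (OFFSET 1): 4+1=5, 5+1=6, 7+1=8, 4+1=5 -> [5, 6, 8, 5] (max |s|=8)
Stage 3 (OFFSET 2): 5+2=7, 6+2=8, 8+2=10, 5+2=7 -> [7, 8, 10, 7] (max |s|=10)
Stage 4 (CLIP -7 2): clip(7,-7,2)=2, clip(8,-7,2)=2, clip(10,-7,2)=2, clip(7,-7,2)=2 -> [2, 2, 2, 2] (max |s|=2)
Stage 5 (DIFF): s[0]=2, 2-2=0, 2-2=0, 2-2=0 -> [2, 0, 0, 0] (max |s|=2)
Overall max amplitude: 10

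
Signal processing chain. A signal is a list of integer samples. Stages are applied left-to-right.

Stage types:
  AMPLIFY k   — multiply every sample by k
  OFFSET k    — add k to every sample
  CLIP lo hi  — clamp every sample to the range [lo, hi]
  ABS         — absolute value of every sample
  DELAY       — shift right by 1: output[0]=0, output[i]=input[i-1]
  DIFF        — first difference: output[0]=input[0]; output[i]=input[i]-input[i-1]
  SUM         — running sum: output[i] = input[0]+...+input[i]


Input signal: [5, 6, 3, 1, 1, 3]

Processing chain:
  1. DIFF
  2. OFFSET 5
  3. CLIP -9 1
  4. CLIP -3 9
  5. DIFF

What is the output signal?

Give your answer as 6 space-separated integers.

Input: [5, 6, 3, 1, 1, 3]
Stage 1 (DIFF): s[0]=5, 6-5=1, 3-6=-3, 1-3=-2, 1-1=0, 3-1=2 -> [5, 1, -3, -2, 0, 2]
Stage 2 (OFFSET 5): 5+5=10, 1+5=6, -3+5=2, -2+5=3, 0+5=5, 2+5=7 -> [10, 6, 2, 3, 5, 7]
Stage 3 (CLIP -9 1): clip(10,-9,1)=1, clip(6,-9,1)=1, clip(2,-9,1)=1, clip(3,-9,1)=1, clip(5,-9,1)=1, clip(7,-9,1)=1 -> [1, 1, 1, 1, 1, 1]
Stage 4 (CLIP -3 9): clip(1,-3,9)=1, clip(1,-3,9)=1, clip(1,-3,9)=1, clip(1,-3,9)=1, clip(1,-3,9)=1, clip(1,-3,9)=1 -> [1, 1, 1, 1, 1, 1]
Stage 5 (DIFF): s[0]=1, 1-1=0, 1-1=0, 1-1=0, 1-1=0, 1-1=0 -> [1, 0, 0, 0, 0, 0]

Answer: 1 0 0 0 0 0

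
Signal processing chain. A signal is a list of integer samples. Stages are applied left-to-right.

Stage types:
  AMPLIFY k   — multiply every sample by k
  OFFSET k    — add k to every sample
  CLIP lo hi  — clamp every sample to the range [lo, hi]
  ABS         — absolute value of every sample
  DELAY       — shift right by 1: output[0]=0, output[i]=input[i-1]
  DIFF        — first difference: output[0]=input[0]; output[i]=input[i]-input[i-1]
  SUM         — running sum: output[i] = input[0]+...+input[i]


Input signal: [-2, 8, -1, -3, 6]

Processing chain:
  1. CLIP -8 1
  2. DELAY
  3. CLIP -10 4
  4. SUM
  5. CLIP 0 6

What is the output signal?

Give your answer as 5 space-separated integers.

Input: [-2, 8, -1, -3, 6]
Stage 1 (CLIP -8 1): clip(-2,-8,1)=-2, clip(8,-8,1)=1, clip(-1,-8,1)=-1, clip(-3,-8,1)=-3, clip(6,-8,1)=1 -> [-2, 1, -1, -3, 1]
Stage 2 (DELAY): [0, -2, 1, -1, -3] = [0, -2, 1, -1, -3] -> [0, -2, 1, -1, -3]
Stage 3 (CLIP -10 4): clip(0,-10,4)=0, clip(-2,-10,4)=-2, clip(1,-10,4)=1, clip(-1,-10,4)=-1, clip(-3,-10,4)=-3 -> [0, -2, 1, -1, -3]
Stage 4 (SUM): sum[0..0]=0, sum[0..1]=-2, sum[0..2]=-1, sum[0..3]=-2, sum[0..4]=-5 -> [0, -2, -1, -2, -5]
Stage 5 (CLIP 0 6): clip(0,0,6)=0, clip(-2,0,6)=0, clip(-1,0,6)=0, clip(-2,0,6)=0, clip(-5,0,6)=0 -> [0, 0, 0, 0, 0]

Answer: 0 0 0 0 0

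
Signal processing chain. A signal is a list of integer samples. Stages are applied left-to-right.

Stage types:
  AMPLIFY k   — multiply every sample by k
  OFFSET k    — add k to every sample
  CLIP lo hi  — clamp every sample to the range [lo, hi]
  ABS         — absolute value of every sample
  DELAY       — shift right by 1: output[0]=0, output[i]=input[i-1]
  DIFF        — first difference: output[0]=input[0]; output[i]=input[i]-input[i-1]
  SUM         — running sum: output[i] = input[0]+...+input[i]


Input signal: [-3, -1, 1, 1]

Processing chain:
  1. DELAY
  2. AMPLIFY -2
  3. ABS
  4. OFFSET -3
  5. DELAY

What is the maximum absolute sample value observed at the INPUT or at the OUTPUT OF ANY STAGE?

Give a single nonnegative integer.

Input: [-3, -1, 1, 1] (max |s|=3)
Stage 1 (DELAY): [0, -3, -1, 1] = [0, -3, -1, 1] -> [0, -3, -1, 1] (max |s|=3)
Stage 2 (AMPLIFY -2): 0*-2=0, -3*-2=6, -1*-2=2, 1*-2=-2 -> [0, 6, 2, -2] (max |s|=6)
Stage 3 (ABS): |0|=0, |6|=6, |2|=2, |-2|=2 -> [0, 6, 2, 2] (max |s|=6)
Stage 4 (OFFSET -3): 0+-3=-3, 6+-3=3, 2+-3=-1, 2+-3=-1 -> [-3, 3, -1, -1] (max |s|=3)
Stage 5 (DELAY): [0, -3, 3, -1] = [0, -3, 3, -1] -> [0, -3, 3, -1] (max |s|=3)
Overall max amplitude: 6

Answer: 6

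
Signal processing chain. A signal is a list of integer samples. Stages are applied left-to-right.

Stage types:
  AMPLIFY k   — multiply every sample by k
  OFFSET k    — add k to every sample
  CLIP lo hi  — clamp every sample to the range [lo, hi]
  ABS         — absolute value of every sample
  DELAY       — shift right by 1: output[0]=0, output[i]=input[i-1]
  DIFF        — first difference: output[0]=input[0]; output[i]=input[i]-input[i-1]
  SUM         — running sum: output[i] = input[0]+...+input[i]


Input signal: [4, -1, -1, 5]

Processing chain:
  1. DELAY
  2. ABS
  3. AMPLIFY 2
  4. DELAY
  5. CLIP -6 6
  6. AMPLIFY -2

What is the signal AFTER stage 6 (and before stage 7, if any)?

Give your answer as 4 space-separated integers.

Answer: 0 0 -12 -4

Derivation:
Input: [4, -1, -1, 5]
Stage 1 (DELAY): [0, 4, -1, -1] = [0, 4, -1, -1] -> [0, 4, -1, -1]
Stage 2 (ABS): |0|=0, |4|=4, |-1|=1, |-1|=1 -> [0, 4, 1, 1]
Stage 3 (AMPLIFY 2): 0*2=0, 4*2=8, 1*2=2, 1*2=2 -> [0, 8, 2, 2]
Stage 4 (DELAY): [0, 0, 8, 2] = [0, 0, 8, 2] -> [0, 0, 8, 2]
Stage 5 (CLIP -6 6): clip(0,-6,6)=0, clip(0,-6,6)=0, clip(8,-6,6)=6, clip(2,-6,6)=2 -> [0, 0, 6, 2]
Stage 6 (AMPLIFY -2): 0*-2=0, 0*-2=0, 6*-2=-12, 2*-2=-4 -> [0, 0, -12, -4]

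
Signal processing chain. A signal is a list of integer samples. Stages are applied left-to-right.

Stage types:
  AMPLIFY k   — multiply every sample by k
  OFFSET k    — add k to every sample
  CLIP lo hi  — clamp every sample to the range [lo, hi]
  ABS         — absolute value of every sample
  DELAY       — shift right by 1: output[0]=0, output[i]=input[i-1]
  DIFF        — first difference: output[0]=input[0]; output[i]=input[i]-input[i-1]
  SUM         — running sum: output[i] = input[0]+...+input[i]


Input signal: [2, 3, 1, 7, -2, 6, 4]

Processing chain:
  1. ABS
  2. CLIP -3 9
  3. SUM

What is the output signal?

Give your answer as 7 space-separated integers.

Answer: 2 5 6 13 15 21 25

Derivation:
Input: [2, 3, 1, 7, -2, 6, 4]
Stage 1 (ABS): |2|=2, |3|=3, |1|=1, |7|=7, |-2|=2, |6|=6, |4|=4 -> [2, 3, 1, 7, 2, 6, 4]
Stage 2 (CLIP -3 9): clip(2,-3,9)=2, clip(3,-3,9)=3, clip(1,-3,9)=1, clip(7,-3,9)=7, clip(2,-3,9)=2, clip(6,-3,9)=6, clip(4,-3,9)=4 -> [2, 3, 1, 7, 2, 6, 4]
Stage 3 (SUM): sum[0..0]=2, sum[0..1]=5, sum[0..2]=6, sum[0..3]=13, sum[0..4]=15, sum[0..5]=21, sum[0..6]=25 -> [2, 5, 6, 13, 15, 21, 25]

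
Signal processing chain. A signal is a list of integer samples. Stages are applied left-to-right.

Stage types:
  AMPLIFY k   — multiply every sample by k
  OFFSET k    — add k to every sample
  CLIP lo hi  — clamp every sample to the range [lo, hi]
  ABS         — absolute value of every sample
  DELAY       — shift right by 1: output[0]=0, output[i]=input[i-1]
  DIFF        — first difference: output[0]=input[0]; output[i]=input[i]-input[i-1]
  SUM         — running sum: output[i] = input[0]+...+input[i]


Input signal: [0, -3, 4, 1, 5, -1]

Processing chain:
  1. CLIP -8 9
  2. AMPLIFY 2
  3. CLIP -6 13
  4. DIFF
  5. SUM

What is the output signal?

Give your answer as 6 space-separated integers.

Input: [0, -3, 4, 1, 5, -1]
Stage 1 (CLIP -8 9): clip(0,-8,9)=0, clip(-3,-8,9)=-3, clip(4,-8,9)=4, clip(1,-8,9)=1, clip(5,-8,9)=5, clip(-1,-8,9)=-1 -> [0, -3, 4, 1, 5, -1]
Stage 2 (AMPLIFY 2): 0*2=0, -3*2=-6, 4*2=8, 1*2=2, 5*2=10, -1*2=-2 -> [0, -6, 8, 2, 10, -2]
Stage 3 (CLIP -6 13): clip(0,-6,13)=0, clip(-6,-6,13)=-6, clip(8,-6,13)=8, clip(2,-6,13)=2, clip(10,-6,13)=10, clip(-2,-6,13)=-2 -> [0, -6, 8, 2, 10, -2]
Stage 4 (DIFF): s[0]=0, -6-0=-6, 8--6=14, 2-8=-6, 10-2=8, -2-10=-12 -> [0, -6, 14, -6, 8, -12]
Stage 5 (SUM): sum[0..0]=0, sum[0..1]=-6, sum[0..2]=8, sum[0..3]=2, sum[0..4]=10, sum[0..5]=-2 -> [0, -6, 8, 2, 10, -2]

Answer: 0 -6 8 2 10 -2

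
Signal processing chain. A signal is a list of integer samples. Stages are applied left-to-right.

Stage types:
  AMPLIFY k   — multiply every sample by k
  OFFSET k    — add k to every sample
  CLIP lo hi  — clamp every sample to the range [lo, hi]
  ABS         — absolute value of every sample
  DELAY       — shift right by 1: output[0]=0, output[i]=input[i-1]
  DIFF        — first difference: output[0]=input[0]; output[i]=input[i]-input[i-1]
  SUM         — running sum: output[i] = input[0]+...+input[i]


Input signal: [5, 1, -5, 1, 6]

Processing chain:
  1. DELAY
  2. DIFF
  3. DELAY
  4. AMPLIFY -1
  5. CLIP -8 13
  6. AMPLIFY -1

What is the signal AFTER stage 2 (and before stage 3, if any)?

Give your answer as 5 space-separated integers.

Input: [5, 1, -5, 1, 6]
Stage 1 (DELAY): [0, 5, 1, -5, 1] = [0, 5, 1, -5, 1] -> [0, 5, 1, -5, 1]
Stage 2 (DIFF): s[0]=0, 5-0=5, 1-5=-4, -5-1=-6, 1--5=6 -> [0, 5, -4, -6, 6]

Answer: 0 5 -4 -6 6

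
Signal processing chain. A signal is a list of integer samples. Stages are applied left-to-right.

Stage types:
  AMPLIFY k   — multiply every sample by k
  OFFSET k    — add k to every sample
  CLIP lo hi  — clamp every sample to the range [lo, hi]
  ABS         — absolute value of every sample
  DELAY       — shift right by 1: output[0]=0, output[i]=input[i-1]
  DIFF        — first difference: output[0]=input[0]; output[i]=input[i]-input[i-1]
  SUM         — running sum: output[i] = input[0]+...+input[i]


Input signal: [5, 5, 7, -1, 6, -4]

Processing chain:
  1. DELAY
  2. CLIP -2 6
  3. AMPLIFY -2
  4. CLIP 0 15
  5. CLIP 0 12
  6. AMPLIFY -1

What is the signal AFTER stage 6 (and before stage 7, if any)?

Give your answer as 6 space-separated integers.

Input: [5, 5, 7, -1, 6, -4]
Stage 1 (DELAY): [0, 5, 5, 7, -1, 6] = [0, 5, 5, 7, -1, 6] -> [0, 5, 5, 7, -1, 6]
Stage 2 (CLIP -2 6): clip(0,-2,6)=0, clip(5,-2,6)=5, clip(5,-2,6)=5, clip(7,-2,6)=6, clip(-1,-2,6)=-1, clip(6,-2,6)=6 -> [0, 5, 5, 6, -1, 6]
Stage 3 (AMPLIFY -2): 0*-2=0, 5*-2=-10, 5*-2=-10, 6*-2=-12, -1*-2=2, 6*-2=-12 -> [0, -10, -10, -12, 2, -12]
Stage 4 (CLIP 0 15): clip(0,0,15)=0, clip(-10,0,15)=0, clip(-10,0,15)=0, clip(-12,0,15)=0, clip(2,0,15)=2, clip(-12,0,15)=0 -> [0, 0, 0, 0, 2, 0]
Stage 5 (CLIP 0 12): clip(0,0,12)=0, clip(0,0,12)=0, clip(0,0,12)=0, clip(0,0,12)=0, clip(2,0,12)=2, clip(0,0,12)=0 -> [0, 0, 0, 0, 2, 0]
Stage 6 (AMPLIFY -1): 0*-1=0, 0*-1=0, 0*-1=0, 0*-1=0, 2*-1=-2, 0*-1=0 -> [0, 0, 0, 0, -2, 0]

Answer: 0 0 0 0 -2 0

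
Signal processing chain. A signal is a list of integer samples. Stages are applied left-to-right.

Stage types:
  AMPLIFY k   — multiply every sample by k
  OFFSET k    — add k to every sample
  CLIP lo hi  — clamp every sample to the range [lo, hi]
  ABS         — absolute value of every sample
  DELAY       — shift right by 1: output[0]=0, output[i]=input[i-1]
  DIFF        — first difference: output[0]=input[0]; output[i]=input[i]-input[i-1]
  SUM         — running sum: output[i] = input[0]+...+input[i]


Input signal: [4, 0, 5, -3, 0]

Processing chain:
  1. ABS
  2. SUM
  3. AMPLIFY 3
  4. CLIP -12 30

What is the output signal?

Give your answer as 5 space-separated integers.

Answer: 12 12 27 30 30

Derivation:
Input: [4, 0, 5, -3, 0]
Stage 1 (ABS): |4|=4, |0|=0, |5|=5, |-3|=3, |0|=0 -> [4, 0, 5, 3, 0]
Stage 2 (SUM): sum[0..0]=4, sum[0..1]=4, sum[0..2]=9, sum[0..3]=12, sum[0..4]=12 -> [4, 4, 9, 12, 12]
Stage 3 (AMPLIFY 3): 4*3=12, 4*3=12, 9*3=27, 12*3=36, 12*3=36 -> [12, 12, 27, 36, 36]
Stage 4 (CLIP -12 30): clip(12,-12,30)=12, clip(12,-12,30)=12, clip(27,-12,30)=27, clip(36,-12,30)=30, clip(36,-12,30)=30 -> [12, 12, 27, 30, 30]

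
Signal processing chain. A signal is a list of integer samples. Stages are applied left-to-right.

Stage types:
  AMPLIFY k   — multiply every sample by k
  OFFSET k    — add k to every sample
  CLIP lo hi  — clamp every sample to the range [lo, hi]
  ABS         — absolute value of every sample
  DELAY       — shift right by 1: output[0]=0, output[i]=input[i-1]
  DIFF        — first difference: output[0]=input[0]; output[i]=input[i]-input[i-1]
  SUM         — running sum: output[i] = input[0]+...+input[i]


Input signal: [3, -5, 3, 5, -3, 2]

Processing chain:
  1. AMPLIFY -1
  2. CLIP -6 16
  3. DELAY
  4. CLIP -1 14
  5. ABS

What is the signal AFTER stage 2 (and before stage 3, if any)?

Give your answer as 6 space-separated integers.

Answer: -3 5 -3 -5 3 -2

Derivation:
Input: [3, -5, 3, 5, -3, 2]
Stage 1 (AMPLIFY -1): 3*-1=-3, -5*-1=5, 3*-1=-3, 5*-1=-5, -3*-1=3, 2*-1=-2 -> [-3, 5, -3, -5, 3, -2]
Stage 2 (CLIP -6 16): clip(-3,-6,16)=-3, clip(5,-6,16)=5, clip(-3,-6,16)=-3, clip(-5,-6,16)=-5, clip(3,-6,16)=3, clip(-2,-6,16)=-2 -> [-3, 5, -3, -5, 3, -2]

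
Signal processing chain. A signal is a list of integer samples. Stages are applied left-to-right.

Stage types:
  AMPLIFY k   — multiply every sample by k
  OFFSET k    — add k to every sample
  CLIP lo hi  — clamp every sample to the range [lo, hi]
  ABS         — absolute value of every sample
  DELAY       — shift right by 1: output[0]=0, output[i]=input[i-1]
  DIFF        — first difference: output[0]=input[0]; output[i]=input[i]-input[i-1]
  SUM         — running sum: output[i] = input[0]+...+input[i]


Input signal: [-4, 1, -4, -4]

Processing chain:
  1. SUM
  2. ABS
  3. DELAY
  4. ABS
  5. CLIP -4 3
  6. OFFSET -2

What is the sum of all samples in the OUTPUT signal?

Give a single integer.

Answer: 1

Derivation:
Input: [-4, 1, -4, -4]
Stage 1 (SUM): sum[0..0]=-4, sum[0..1]=-3, sum[0..2]=-7, sum[0..3]=-11 -> [-4, -3, -7, -11]
Stage 2 (ABS): |-4|=4, |-3|=3, |-7|=7, |-11|=11 -> [4, 3, 7, 11]
Stage 3 (DELAY): [0, 4, 3, 7] = [0, 4, 3, 7] -> [0, 4, 3, 7]
Stage 4 (ABS): |0|=0, |4|=4, |3|=3, |7|=7 -> [0, 4, 3, 7]
Stage 5 (CLIP -4 3): clip(0,-4,3)=0, clip(4,-4,3)=3, clip(3,-4,3)=3, clip(7,-4,3)=3 -> [0, 3, 3, 3]
Stage 6 (OFFSET -2): 0+-2=-2, 3+-2=1, 3+-2=1, 3+-2=1 -> [-2, 1, 1, 1]
Output sum: 1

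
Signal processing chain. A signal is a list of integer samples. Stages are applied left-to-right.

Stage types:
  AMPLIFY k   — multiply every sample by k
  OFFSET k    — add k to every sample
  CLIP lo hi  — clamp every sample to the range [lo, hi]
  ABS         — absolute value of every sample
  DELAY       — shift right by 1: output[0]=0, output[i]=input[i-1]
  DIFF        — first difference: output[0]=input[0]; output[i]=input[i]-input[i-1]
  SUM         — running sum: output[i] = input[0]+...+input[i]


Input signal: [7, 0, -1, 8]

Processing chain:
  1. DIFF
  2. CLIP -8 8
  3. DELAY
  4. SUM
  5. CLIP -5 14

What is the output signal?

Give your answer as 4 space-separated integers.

Answer: 0 7 0 -1

Derivation:
Input: [7, 0, -1, 8]
Stage 1 (DIFF): s[0]=7, 0-7=-7, -1-0=-1, 8--1=9 -> [7, -7, -1, 9]
Stage 2 (CLIP -8 8): clip(7,-8,8)=7, clip(-7,-8,8)=-7, clip(-1,-8,8)=-1, clip(9,-8,8)=8 -> [7, -7, -1, 8]
Stage 3 (DELAY): [0, 7, -7, -1] = [0, 7, -7, -1] -> [0, 7, -7, -1]
Stage 4 (SUM): sum[0..0]=0, sum[0..1]=7, sum[0..2]=0, sum[0..3]=-1 -> [0, 7, 0, -1]
Stage 5 (CLIP -5 14): clip(0,-5,14)=0, clip(7,-5,14)=7, clip(0,-5,14)=0, clip(-1,-5,14)=-1 -> [0, 7, 0, -1]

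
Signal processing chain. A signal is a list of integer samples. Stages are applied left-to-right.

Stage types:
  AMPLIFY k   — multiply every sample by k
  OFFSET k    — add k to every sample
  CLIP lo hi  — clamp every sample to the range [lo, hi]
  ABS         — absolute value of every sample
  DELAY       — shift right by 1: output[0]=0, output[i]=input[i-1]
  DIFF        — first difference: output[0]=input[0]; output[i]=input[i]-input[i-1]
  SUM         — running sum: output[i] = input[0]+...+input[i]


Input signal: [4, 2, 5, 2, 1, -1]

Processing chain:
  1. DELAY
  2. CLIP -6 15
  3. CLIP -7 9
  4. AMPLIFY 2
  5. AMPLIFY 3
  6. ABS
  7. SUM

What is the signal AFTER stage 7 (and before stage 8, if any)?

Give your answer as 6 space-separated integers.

Input: [4, 2, 5, 2, 1, -1]
Stage 1 (DELAY): [0, 4, 2, 5, 2, 1] = [0, 4, 2, 5, 2, 1] -> [0, 4, 2, 5, 2, 1]
Stage 2 (CLIP -6 15): clip(0,-6,15)=0, clip(4,-6,15)=4, clip(2,-6,15)=2, clip(5,-6,15)=5, clip(2,-6,15)=2, clip(1,-6,15)=1 -> [0, 4, 2, 5, 2, 1]
Stage 3 (CLIP -7 9): clip(0,-7,9)=0, clip(4,-7,9)=4, clip(2,-7,9)=2, clip(5,-7,9)=5, clip(2,-7,9)=2, clip(1,-7,9)=1 -> [0, 4, 2, 5, 2, 1]
Stage 4 (AMPLIFY 2): 0*2=0, 4*2=8, 2*2=4, 5*2=10, 2*2=4, 1*2=2 -> [0, 8, 4, 10, 4, 2]
Stage 5 (AMPLIFY 3): 0*3=0, 8*3=24, 4*3=12, 10*3=30, 4*3=12, 2*3=6 -> [0, 24, 12, 30, 12, 6]
Stage 6 (ABS): |0|=0, |24|=24, |12|=12, |30|=30, |12|=12, |6|=6 -> [0, 24, 12, 30, 12, 6]
Stage 7 (SUM): sum[0..0]=0, sum[0..1]=24, sum[0..2]=36, sum[0..3]=66, sum[0..4]=78, sum[0..5]=84 -> [0, 24, 36, 66, 78, 84]

Answer: 0 24 36 66 78 84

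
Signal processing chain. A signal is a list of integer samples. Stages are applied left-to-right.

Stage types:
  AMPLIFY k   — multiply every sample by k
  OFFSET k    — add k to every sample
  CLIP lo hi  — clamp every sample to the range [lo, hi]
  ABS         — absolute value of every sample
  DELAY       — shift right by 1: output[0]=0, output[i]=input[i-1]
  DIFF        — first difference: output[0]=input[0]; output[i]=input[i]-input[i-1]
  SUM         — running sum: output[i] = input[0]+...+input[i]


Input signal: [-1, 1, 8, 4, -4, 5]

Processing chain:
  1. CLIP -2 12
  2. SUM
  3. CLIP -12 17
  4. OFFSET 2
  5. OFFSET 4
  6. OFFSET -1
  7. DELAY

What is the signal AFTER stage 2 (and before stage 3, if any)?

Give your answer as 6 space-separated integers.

Answer: -1 0 8 12 10 15

Derivation:
Input: [-1, 1, 8, 4, -4, 5]
Stage 1 (CLIP -2 12): clip(-1,-2,12)=-1, clip(1,-2,12)=1, clip(8,-2,12)=8, clip(4,-2,12)=4, clip(-4,-2,12)=-2, clip(5,-2,12)=5 -> [-1, 1, 8, 4, -2, 5]
Stage 2 (SUM): sum[0..0]=-1, sum[0..1]=0, sum[0..2]=8, sum[0..3]=12, sum[0..4]=10, sum[0..5]=15 -> [-1, 0, 8, 12, 10, 15]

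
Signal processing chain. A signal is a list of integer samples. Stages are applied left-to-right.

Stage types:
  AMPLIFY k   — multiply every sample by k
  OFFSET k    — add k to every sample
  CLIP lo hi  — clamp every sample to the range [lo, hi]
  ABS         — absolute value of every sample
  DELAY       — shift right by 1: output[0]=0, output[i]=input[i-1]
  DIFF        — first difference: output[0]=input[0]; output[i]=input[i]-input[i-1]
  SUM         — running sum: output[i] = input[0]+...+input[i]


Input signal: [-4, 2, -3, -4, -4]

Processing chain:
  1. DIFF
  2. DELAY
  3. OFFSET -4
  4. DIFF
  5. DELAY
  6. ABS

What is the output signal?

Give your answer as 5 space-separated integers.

Answer: 0 4 4 10 11

Derivation:
Input: [-4, 2, -3, -4, -4]
Stage 1 (DIFF): s[0]=-4, 2--4=6, -3-2=-5, -4--3=-1, -4--4=0 -> [-4, 6, -5, -1, 0]
Stage 2 (DELAY): [0, -4, 6, -5, -1] = [0, -4, 6, -5, -1] -> [0, -4, 6, -5, -1]
Stage 3 (OFFSET -4): 0+-4=-4, -4+-4=-8, 6+-4=2, -5+-4=-9, -1+-4=-5 -> [-4, -8, 2, -9, -5]
Stage 4 (DIFF): s[0]=-4, -8--4=-4, 2--8=10, -9-2=-11, -5--9=4 -> [-4, -4, 10, -11, 4]
Stage 5 (DELAY): [0, -4, -4, 10, -11] = [0, -4, -4, 10, -11] -> [0, -4, -4, 10, -11]
Stage 6 (ABS): |0|=0, |-4|=4, |-4|=4, |10|=10, |-11|=11 -> [0, 4, 4, 10, 11]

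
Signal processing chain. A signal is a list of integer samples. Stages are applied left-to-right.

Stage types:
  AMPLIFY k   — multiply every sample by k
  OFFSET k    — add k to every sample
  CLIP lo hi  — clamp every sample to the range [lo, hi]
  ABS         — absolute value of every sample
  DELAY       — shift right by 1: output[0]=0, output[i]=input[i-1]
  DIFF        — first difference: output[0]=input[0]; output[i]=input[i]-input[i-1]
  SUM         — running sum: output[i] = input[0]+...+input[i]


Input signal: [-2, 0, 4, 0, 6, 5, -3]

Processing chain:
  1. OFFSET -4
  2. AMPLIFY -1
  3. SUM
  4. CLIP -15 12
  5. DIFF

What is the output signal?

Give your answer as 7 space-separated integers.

Input: [-2, 0, 4, 0, 6, 5, -3]
Stage 1 (OFFSET -4): -2+-4=-6, 0+-4=-4, 4+-4=0, 0+-4=-4, 6+-4=2, 5+-4=1, -3+-4=-7 -> [-6, -4, 0, -4, 2, 1, -7]
Stage 2 (AMPLIFY -1): -6*-1=6, -4*-1=4, 0*-1=0, -4*-1=4, 2*-1=-2, 1*-1=-1, -7*-1=7 -> [6, 4, 0, 4, -2, -1, 7]
Stage 3 (SUM): sum[0..0]=6, sum[0..1]=10, sum[0..2]=10, sum[0..3]=14, sum[0..4]=12, sum[0..5]=11, sum[0..6]=18 -> [6, 10, 10, 14, 12, 11, 18]
Stage 4 (CLIP -15 12): clip(6,-15,12)=6, clip(10,-15,12)=10, clip(10,-15,12)=10, clip(14,-15,12)=12, clip(12,-15,12)=12, clip(11,-15,12)=11, clip(18,-15,12)=12 -> [6, 10, 10, 12, 12, 11, 12]
Stage 5 (DIFF): s[0]=6, 10-6=4, 10-10=0, 12-10=2, 12-12=0, 11-12=-1, 12-11=1 -> [6, 4, 0, 2, 0, -1, 1]

Answer: 6 4 0 2 0 -1 1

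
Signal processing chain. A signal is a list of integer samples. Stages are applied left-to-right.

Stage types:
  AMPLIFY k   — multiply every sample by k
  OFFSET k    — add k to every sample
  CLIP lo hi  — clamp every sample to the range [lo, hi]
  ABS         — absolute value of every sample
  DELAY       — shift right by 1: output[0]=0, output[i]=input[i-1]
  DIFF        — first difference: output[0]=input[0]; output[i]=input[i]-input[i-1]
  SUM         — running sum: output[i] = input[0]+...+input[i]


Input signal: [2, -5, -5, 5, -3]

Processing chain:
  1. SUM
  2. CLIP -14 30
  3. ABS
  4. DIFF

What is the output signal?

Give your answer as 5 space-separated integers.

Input: [2, -5, -5, 5, -3]
Stage 1 (SUM): sum[0..0]=2, sum[0..1]=-3, sum[0..2]=-8, sum[0..3]=-3, sum[0..4]=-6 -> [2, -3, -8, -3, -6]
Stage 2 (CLIP -14 30): clip(2,-14,30)=2, clip(-3,-14,30)=-3, clip(-8,-14,30)=-8, clip(-3,-14,30)=-3, clip(-6,-14,30)=-6 -> [2, -3, -8, -3, -6]
Stage 3 (ABS): |2|=2, |-3|=3, |-8|=8, |-3|=3, |-6|=6 -> [2, 3, 8, 3, 6]
Stage 4 (DIFF): s[0]=2, 3-2=1, 8-3=5, 3-8=-5, 6-3=3 -> [2, 1, 5, -5, 3]

Answer: 2 1 5 -5 3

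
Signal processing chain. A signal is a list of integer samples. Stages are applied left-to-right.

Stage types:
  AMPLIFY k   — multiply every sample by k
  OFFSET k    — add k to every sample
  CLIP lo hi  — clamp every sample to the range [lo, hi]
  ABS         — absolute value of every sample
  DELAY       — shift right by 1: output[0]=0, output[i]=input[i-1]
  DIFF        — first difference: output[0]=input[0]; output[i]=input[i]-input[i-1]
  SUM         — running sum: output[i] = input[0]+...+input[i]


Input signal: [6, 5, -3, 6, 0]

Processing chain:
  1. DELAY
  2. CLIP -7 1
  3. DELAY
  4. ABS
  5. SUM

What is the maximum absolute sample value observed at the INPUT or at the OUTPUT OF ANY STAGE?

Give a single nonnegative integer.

Input: [6, 5, -3, 6, 0] (max |s|=6)
Stage 1 (DELAY): [0, 6, 5, -3, 6] = [0, 6, 5, -3, 6] -> [0, 6, 5, -3, 6] (max |s|=6)
Stage 2 (CLIP -7 1): clip(0,-7,1)=0, clip(6,-7,1)=1, clip(5,-7,1)=1, clip(-3,-7,1)=-3, clip(6,-7,1)=1 -> [0, 1, 1, -3, 1] (max |s|=3)
Stage 3 (DELAY): [0, 0, 1, 1, -3] = [0, 0, 1, 1, -3] -> [0, 0, 1, 1, -3] (max |s|=3)
Stage 4 (ABS): |0|=0, |0|=0, |1|=1, |1|=1, |-3|=3 -> [0, 0, 1, 1, 3] (max |s|=3)
Stage 5 (SUM): sum[0..0]=0, sum[0..1]=0, sum[0..2]=1, sum[0..3]=2, sum[0..4]=5 -> [0, 0, 1, 2, 5] (max |s|=5)
Overall max amplitude: 6

Answer: 6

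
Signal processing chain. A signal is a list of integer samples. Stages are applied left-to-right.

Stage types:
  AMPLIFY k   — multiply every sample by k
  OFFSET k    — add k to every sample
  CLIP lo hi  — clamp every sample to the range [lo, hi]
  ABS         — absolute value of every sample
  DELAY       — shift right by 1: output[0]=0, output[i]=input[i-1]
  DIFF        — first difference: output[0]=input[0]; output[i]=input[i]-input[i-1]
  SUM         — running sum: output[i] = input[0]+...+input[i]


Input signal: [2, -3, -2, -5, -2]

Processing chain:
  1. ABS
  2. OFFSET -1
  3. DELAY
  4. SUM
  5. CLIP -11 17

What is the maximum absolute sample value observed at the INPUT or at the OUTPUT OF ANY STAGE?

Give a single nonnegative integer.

Input: [2, -3, -2, -5, -2] (max |s|=5)
Stage 1 (ABS): |2|=2, |-3|=3, |-2|=2, |-5|=5, |-2|=2 -> [2, 3, 2, 5, 2] (max |s|=5)
Stage 2 (OFFSET -1): 2+-1=1, 3+-1=2, 2+-1=1, 5+-1=4, 2+-1=1 -> [1, 2, 1, 4, 1] (max |s|=4)
Stage 3 (DELAY): [0, 1, 2, 1, 4] = [0, 1, 2, 1, 4] -> [0, 1, 2, 1, 4] (max |s|=4)
Stage 4 (SUM): sum[0..0]=0, sum[0..1]=1, sum[0..2]=3, sum[0..3]=4, sum[0..4]=8 -> [0, 1, 3, 4, 8] (max |s|=8)
Stage 5 (CLIP -11 17): clip(0,-11,17)=0, clip(1,-11,17)=1, clip(3,-11,17)=3, clip(4,-11,17)=4, clip(8,-11,17)=8 -> [0, 1, 3, 4, 8] (max |s|=8)
Overall max amplitude: 8

Answer: 8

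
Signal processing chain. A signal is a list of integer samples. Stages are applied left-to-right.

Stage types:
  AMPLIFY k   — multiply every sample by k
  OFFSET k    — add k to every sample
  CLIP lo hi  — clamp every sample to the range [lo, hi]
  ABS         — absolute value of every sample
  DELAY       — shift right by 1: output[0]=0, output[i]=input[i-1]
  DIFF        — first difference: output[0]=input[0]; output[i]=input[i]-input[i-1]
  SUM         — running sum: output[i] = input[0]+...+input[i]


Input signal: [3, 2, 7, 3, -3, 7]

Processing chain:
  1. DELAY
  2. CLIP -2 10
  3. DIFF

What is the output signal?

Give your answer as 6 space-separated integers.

Input: [3, 2, 7, 3, -3, 7]
Stage 1 (DELAY): [0, 3, 2, 7, 3, -3] = [0, 3, 2, 7, 3, -3] -> [0, 3, 2, 7, 3, -3]
Stage 2 (CLIP -2 10): clip(0,-2,10)=0, clip(3,-2,10)=3, clip(2,-2,10)=2, clip(7,-2,10)=7, clip(3,-2,10)=3, clip(-3,-2,10)=-2 -> [0, 3, 2, 7, 3, -2]
Stage 3 (DIFF): s[0]=0, 3-0=3, 2-3=-1, 7-2=5, 3-7=-4, -2-3=-5 -> [0, 3, -1, 5, -4, -5]

Answer: 0 3 -1 5 -4 -5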